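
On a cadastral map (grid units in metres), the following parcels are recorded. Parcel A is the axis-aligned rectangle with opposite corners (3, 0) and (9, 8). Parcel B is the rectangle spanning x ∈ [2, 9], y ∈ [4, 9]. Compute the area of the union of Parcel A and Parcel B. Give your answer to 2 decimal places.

By inclusion–exclusion:
Individual areas: |Parcel A| = 48, |Parcel B| = 35.
|Parcel A∩Parcel B|: x∈[3,9], y∈[4,8] → 6·4 = 24.
|Parcel A ∪ Parcel B| = 83 − 24 = 59.00.

59.00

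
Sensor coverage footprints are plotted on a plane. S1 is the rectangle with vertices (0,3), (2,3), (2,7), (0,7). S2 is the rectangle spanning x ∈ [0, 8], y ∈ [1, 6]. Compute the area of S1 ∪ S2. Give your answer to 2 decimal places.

By inclusion–exclusion:
Individual areas: |S1| = 8, |S2| = 40.
|S1∩S2|: x∈[0,2], y∈[3,6] → 2·3 = 6.
|S1 ∪ S2| = 48 − 6 = 42.00.

42.00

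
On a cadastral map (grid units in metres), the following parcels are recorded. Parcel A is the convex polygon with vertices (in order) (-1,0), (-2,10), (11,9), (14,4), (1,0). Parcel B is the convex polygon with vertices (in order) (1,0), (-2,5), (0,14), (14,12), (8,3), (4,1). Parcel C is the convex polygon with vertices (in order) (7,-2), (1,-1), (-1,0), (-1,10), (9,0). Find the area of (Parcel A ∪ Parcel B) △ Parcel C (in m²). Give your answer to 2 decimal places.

|Parcel A ∪ Parcel B| = 163.2638.
|(Parcel A ∪ Parcel B) ∩ Parcel C| = 42.4674.
|(Parcel A ∪ Parcel B) △ Parcel C| = 163.2638 + 62 − 84.9348 = 140.33.

140.33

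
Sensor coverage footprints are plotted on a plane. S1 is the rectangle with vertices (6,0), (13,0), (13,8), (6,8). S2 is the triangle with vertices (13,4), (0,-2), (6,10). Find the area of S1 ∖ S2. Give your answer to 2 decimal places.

26.03

|S1| = 56, |S1∩S2| = 29.9744.
|S1 ∖ S2| = |S1| − |S1∩S2| = 56 − 29.9744 = 26.03.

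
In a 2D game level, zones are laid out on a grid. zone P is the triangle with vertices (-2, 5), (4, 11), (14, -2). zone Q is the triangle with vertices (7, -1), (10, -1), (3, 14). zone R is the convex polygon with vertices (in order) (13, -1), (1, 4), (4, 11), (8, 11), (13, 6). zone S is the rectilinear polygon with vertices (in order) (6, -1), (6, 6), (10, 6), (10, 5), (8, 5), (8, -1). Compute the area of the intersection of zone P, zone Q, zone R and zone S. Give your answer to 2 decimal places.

The intersection is the polygon with vertices (8,3.286), (8,1.083), (6.25,1.812), (6,2.75), (6,6), (6.733,6).
By the shoelace formula its area is 7.18.

7.18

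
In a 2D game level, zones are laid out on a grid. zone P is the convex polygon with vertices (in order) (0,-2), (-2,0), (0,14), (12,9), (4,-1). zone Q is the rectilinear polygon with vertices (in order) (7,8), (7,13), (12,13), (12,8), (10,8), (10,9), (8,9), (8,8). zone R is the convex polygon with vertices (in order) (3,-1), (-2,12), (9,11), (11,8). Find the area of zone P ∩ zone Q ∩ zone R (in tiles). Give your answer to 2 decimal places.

The intersection is the polygon with vertices (10,8), (10,9), (8,9), (8,8), (7,8), (7,11.083), (9.692,9.961), (11,8).
By the shoelace formula its area is 6.07.

6.07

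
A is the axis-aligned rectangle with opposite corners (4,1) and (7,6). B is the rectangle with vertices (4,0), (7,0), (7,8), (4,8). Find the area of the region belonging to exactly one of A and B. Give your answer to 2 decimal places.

|A∩B|: x∈[4,7], y∈[1,6] → 3·5 = 15.
|A △ B| = |A| + |B| − 2·|A∩B| = 15 + 24 − 30 = 9.00.

9.00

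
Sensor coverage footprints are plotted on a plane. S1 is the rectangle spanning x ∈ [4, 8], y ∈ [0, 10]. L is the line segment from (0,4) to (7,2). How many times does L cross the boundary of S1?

The segment meets the boundary at (4,2.857).

1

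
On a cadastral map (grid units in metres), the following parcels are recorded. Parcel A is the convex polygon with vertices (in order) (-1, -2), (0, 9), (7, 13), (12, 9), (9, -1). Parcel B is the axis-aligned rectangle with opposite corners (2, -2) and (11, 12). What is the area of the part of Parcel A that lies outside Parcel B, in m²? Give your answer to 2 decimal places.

|Parcel A| = 138.5, |Parcel A∩Parcel B| = 106.7405.
|Parcel A ∖ Parcel B| = |Parcel A| − |Parcel A∩Parcel B| = 138.5 − 106.7405 = 31.76.

31.76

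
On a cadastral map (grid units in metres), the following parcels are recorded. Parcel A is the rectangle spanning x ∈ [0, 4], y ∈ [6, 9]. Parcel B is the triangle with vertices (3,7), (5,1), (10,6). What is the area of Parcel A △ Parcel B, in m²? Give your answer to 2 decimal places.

30.48

|Parcel A| = 12, |Parcel B| = 20, |Parcel A∩Parcel B| = 0.7619.
|Parcel A △ Parcel B| = |Parcel A| + |Parcel B| − 2·|Parcel A∩Parcel B| = 12 + 20 − 1.5238 = 30.48.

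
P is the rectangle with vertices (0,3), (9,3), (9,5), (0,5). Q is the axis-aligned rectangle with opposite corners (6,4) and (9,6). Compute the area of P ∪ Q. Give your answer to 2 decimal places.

By inclusion–exclusion:
Individual areas: |P| = 18, |Q| = 6.
|P∩Q|: x∈[6,9], y∈[4,5] → 3·1 = 3.
|P ∪ Q| = 24 − 3 = 21.00.

21.00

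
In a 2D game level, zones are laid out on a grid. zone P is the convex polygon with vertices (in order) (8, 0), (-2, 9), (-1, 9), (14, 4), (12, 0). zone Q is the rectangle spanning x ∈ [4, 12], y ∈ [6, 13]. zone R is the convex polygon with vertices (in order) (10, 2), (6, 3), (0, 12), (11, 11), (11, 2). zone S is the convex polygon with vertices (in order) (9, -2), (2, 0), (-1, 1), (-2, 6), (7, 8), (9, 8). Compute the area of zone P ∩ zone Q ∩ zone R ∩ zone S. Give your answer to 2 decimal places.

The intersection is the polygon with vertices (4,7.333), (8,6), (4,6).
By the shoelace formula its area is 2.67.

2.67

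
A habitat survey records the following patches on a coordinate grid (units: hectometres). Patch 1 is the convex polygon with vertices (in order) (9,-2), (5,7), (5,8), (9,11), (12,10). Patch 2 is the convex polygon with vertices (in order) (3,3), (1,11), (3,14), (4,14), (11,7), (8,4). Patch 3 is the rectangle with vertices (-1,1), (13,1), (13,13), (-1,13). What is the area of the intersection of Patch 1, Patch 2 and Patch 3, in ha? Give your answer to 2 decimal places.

The intersection is the polygon with vertices (5,8), (7.857,10.143), (11,7), (8,4), (6.469,3.694), (5,7).
By the shoelace formula its area is 22.61.

22.61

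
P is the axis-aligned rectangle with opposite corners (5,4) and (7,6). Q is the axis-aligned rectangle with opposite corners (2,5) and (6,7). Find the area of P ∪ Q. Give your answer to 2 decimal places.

11.00

By inclusion–exclusion:
Individual areas: |P| = 4, |Q| = 8.
|P∩Q|: x∈[5,6], y∈[5,6] → 1·1 = 1.
|P ∪ Q| = 12 − 1 = 11.00.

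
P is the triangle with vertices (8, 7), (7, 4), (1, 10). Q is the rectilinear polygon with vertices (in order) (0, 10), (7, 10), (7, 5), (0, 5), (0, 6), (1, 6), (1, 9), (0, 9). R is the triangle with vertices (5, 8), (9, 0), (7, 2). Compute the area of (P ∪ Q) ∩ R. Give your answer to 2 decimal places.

The region (P ∪ Q) ∩ R is the polygon with vertices (6,5), (5,8), (7,4).
By the shoelace formula its area is 1.00.

1.00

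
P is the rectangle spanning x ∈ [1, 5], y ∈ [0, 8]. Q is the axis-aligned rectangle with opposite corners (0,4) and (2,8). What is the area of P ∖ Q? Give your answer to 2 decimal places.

|P∩Q|: x∈[1,2], y∈[4,8] → 1·4 = 4.
|P| = 32.
|P ∖ Q| = |P| − |P∩Q| = 32 − 4 = 28.00.

28.00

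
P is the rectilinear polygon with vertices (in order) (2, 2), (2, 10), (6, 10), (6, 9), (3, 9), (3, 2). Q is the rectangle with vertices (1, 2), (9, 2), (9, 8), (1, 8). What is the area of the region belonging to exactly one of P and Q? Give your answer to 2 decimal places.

47.00

|P| = 11, |Q| = 48, |P∩Q| = 6.
|P △ Q| = |P| + |Q| − 2·|P∩Q| = 11 + 48 − 12 = 47.00.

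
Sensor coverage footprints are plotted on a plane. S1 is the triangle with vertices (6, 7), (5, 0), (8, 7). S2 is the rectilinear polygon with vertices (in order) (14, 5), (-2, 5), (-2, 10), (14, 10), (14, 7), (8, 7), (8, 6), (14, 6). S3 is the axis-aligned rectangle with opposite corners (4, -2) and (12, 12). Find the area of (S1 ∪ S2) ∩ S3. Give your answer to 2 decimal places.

39.57

|S1 ∪ S2| = 77.5714.
|(S1 ∪ S2) ∩ S3| = 39.57.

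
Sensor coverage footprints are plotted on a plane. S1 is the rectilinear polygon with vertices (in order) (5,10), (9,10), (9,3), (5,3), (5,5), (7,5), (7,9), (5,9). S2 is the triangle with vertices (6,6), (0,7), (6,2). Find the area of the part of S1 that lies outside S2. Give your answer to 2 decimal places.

18.00

|S1| = 20, |S1∩S2| = 2.
|S1 ∖ S2| = |S1| − |S1∩S2| = 20 − 2 = 18.00.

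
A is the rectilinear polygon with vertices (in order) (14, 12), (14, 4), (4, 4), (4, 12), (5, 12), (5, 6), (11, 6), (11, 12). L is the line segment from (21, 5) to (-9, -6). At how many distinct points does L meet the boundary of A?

0

The segment lies entirely outside A and never meets its boundary.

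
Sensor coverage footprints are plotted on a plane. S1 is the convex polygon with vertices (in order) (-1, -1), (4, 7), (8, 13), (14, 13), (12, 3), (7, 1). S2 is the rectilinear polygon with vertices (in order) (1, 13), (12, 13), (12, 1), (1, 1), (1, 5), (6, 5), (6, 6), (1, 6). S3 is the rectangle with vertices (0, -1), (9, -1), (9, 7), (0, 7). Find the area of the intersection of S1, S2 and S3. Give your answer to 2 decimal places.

37.06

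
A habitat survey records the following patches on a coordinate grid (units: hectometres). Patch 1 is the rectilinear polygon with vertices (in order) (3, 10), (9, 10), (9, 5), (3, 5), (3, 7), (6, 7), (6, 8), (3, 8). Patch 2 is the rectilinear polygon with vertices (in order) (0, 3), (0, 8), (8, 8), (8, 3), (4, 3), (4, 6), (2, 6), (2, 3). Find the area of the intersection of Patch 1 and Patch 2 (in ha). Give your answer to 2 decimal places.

11.00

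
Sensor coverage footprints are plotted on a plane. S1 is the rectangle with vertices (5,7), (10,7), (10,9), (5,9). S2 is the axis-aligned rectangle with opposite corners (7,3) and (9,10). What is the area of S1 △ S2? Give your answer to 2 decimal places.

|S1∩S2|: x∈[7,9], y∈[7,9] → 2·2 = 4.
|S1 △ S2| = |S1| + |S2| − 2·|S1∩S2| = 10 + 14 − 8 = 16.00.

16.00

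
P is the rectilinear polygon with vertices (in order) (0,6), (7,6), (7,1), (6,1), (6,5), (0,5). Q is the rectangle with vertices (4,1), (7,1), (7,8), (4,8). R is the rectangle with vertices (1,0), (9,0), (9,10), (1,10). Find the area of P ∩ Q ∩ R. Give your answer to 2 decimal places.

The intersection is the polygon with vertices (7,1), (6,1), (6,5), (4,5), (4,6), (7,6).
By the shoelace formula its area is 7.00.

7.00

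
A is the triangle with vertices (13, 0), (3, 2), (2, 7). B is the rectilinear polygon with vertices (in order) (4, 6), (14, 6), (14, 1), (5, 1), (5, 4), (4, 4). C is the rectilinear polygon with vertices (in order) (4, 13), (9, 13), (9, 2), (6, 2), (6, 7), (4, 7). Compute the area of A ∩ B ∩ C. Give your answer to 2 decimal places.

The intersection is the polygon with vertices (9,2.546), (9,2), (6,2), (6,4.455).
By the shoelace formula its area is 4.50.

4.50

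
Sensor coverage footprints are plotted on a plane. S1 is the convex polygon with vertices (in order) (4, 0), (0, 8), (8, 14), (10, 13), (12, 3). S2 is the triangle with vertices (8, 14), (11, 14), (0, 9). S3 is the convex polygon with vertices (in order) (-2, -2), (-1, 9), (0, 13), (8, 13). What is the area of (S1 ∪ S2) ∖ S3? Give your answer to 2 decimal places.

79.87

|S1 ∪ S2| = 106.3791.
|(S1 ∪ S2) ∩ S3| = 26.5077.
|(S1 ∪ S2) ∖ S3| = 106.3791 − 26.5077 = 79.87.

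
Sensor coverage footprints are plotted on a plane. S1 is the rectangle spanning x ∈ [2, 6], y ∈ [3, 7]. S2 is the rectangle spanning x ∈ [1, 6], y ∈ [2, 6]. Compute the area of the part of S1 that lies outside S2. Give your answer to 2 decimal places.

|S1∩S2|: x∈[2,6], y∈[3,6] → 4·3 = 12.
|S1| = 16.
|S1 ∖ S2| = |S1| − |S1∩S2| = 16 − 12 = 4.00.

4.00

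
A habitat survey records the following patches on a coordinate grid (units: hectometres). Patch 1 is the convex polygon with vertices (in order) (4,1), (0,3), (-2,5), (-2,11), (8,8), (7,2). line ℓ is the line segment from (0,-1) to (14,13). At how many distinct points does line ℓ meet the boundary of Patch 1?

The segment meets the boundary at (7.8,6.8), (2.667,1.667).

2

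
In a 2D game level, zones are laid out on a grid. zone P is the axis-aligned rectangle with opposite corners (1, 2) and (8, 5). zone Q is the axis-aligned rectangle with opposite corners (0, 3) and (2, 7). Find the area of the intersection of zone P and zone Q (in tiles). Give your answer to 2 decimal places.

2.00

|zone P∩zone Q|: x∈[1,2], y∈[3,5] → 1·2 = 2.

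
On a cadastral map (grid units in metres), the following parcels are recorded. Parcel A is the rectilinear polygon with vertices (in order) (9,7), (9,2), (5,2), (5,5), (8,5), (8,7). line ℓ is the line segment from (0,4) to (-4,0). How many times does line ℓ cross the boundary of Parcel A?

The segment lies entirely outside Parcel A and never meets its boundary.

0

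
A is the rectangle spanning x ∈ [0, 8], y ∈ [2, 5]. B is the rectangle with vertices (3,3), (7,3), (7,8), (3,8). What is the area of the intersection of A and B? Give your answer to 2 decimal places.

|A∩B|: x∈[3,7], y∈[3,5] → 4·2 = 8.

8.00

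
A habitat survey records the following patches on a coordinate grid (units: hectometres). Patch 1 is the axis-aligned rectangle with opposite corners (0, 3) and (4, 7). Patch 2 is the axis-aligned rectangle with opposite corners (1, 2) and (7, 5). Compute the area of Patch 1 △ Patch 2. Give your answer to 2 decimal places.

22.00

|Patch 1∩Patch 2|: x∈[1,4], y∈[3,5] → 3·2 = 6.
|Patch 1 △ Patch 2| = |Patch 1| + |Patch 2| − 2·|Patch 1∩Patch 2| = 16 + 18 − 12 = 22.00.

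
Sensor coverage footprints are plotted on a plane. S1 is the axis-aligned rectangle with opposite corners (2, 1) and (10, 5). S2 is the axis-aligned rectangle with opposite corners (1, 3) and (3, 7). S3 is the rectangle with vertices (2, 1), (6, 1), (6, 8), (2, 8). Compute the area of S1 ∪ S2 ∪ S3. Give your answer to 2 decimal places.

48.00

By inclusion–exclusion:
Individual areas: |S1| = 32, |S2| = 8, |S3| = 28.
|S1∩S2|: x∈[2,3], y∈[3,5] → 1·2 = 2.
|S1∩S3|: x∈[2,6], y∈[1,5] → 4·4 = 16.
|S2∩S3|: x∈[2,3], y∈[3,7] → 1·4 = 4.
|S1∩S2∩S3| = 2.
|S1 ∪ S2 ∪ S3| = 68 − 22 + 2 = 48.00.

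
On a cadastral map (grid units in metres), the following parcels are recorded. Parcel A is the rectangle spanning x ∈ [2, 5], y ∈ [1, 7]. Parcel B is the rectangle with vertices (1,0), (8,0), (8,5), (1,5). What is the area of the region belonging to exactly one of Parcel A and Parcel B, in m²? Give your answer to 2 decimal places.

|Parcel A∩Parcel B|: x∈[2,5], y∈[1,5] → 3·4 = 12.
|Parcel A △ Parcel B| = |Parcel A| + |Parcel B| − 2·|Parcel A∩Parcel B| = 18 + 35 − 24 = 29.00.

29.00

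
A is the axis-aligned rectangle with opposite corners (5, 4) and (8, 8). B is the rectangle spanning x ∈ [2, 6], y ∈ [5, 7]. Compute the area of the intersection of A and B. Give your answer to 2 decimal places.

2.00

|A∩B|: x∈[5,6], y∈[5,7] → 1·2 = 2.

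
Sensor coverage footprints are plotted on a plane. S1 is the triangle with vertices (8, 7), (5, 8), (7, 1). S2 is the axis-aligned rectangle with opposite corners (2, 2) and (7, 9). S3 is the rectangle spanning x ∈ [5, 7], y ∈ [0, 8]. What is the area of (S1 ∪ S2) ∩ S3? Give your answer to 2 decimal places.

12.14

The region (S1 ∪ S2) ∩ S3 is the polygon with vertices (6.714,2), (5,2), (5,8), (7,8), (7,7.333), (7,1).
By the shoelace formula its area is 12.14.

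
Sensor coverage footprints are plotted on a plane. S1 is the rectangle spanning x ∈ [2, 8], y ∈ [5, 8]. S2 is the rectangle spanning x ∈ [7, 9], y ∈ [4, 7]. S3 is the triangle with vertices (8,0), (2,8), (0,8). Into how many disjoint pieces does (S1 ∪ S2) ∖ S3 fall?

(S1 ∪ S2) ∖ S3 splits into 2 disjoint pieces (area 0.5, area 18.625).

2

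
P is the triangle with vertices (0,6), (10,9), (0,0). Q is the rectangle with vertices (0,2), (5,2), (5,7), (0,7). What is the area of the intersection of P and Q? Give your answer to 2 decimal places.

19.86

The intersection is the polygon with vertices (3.333,7), (5,7), (5,4.5), (2.222,2), (0,2), (0,6).
By the shoelace formula its area is 19.86.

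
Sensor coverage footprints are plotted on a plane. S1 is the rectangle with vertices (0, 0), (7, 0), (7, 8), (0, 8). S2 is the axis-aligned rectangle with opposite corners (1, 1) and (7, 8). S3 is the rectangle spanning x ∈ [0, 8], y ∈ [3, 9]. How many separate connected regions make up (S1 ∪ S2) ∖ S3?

1

(S1 ∪ S2) ∖ S3 is a single connected region.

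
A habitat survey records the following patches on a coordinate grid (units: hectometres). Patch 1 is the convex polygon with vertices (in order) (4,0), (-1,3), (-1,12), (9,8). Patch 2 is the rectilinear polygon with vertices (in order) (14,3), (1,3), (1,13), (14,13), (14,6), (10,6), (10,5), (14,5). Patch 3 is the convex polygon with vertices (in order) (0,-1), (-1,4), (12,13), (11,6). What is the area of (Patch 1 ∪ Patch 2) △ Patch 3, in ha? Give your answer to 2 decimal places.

94.30

|Patch 1 ∪ Patch 2| = 153.5125.
|(Patch 1 ∪ Patch 2) ∩ Patch 3| = 65.6041.
|(Patch 1 ∪ Patch 2) △ Patch 3| = 153.5125 + 72 − 131.2081 = 94.30.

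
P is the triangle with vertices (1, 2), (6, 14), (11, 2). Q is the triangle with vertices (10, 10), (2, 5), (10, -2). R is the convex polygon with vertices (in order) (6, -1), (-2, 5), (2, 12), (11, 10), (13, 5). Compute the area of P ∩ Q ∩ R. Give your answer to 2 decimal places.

33.52

The intersection is the polygon with vertices (8.149,8.843), (10,4.4), (10,2.429), (9.5,2), (5.429,2), (2.183,4.84), (2.338,5.211).
By the shoelace formula its area is 33.52.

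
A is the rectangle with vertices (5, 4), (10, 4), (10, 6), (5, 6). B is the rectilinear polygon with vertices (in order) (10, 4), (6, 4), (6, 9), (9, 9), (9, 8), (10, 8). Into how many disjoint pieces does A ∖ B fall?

A ∖ B is a single connected region.

1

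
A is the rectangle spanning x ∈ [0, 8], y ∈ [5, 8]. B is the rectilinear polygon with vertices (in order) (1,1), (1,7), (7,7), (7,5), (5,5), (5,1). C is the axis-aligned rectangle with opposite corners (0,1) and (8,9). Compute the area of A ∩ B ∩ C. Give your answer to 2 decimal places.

The intersection is the polygon with vertices (1,7), (7,7), (7,5), (5,5), (1,5).
By the shoelace formula its area is 12.00.

12.00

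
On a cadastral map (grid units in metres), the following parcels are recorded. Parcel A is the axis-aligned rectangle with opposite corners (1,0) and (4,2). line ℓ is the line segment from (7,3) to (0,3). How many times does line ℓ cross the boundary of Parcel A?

The segment lies entirely outside Parcel A and never meets its boundary.

0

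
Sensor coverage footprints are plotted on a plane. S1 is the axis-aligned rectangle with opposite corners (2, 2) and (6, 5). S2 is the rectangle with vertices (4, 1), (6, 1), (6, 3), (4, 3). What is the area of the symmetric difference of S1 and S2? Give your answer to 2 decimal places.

12.00

|S1∩S2|: x∈[4,6], y∈[2,3] → 2·1 = 2.
|S1 △ S2| = |S1| + |S2| − 2·|S1∩S2| = 12 + 4 − 4 = 12.00.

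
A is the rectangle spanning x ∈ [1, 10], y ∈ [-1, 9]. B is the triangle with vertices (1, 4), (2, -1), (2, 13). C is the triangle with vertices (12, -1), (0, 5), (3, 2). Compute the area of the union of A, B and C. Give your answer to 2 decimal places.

By inclusion–exclusion:
Individual areas: |A| = 90, |B| = 7, |C| = 9.
|A∩B| = 6.1111.
|A∩C| = 8.4167.
|B∩C| = 0.7368.
|A∩B∩C| = 0.7368.
|A ∪ B ∪ C| = 106 − 15.2646 + 0.7368 = 91.47.

91.47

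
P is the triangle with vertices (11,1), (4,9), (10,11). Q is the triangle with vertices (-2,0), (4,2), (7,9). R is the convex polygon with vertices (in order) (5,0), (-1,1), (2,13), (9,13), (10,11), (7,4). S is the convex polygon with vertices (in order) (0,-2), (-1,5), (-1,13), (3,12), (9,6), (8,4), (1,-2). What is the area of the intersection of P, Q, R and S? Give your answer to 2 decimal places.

0.95

The intersection is the polygon with vertices (6.014,6.699), (5.4,7.4), (6.5,8.5), (6.7,8.3).
By the shoelace formula its area is 0.95.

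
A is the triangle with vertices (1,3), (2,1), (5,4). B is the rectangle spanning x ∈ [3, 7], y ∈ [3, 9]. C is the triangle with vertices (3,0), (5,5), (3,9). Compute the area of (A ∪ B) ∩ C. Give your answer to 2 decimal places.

7.70

The region (A ∪ B) ∩ C is the polygon with vertices (3,9), (5,5), (4.2,3), (4,3), (3,2), (3,3.5).
By the shoelace formula its area is 7.70.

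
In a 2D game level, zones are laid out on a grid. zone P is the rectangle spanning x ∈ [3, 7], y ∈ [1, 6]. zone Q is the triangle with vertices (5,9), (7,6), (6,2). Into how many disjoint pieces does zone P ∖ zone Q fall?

zone P ∖ zone Q is a single connected region.

1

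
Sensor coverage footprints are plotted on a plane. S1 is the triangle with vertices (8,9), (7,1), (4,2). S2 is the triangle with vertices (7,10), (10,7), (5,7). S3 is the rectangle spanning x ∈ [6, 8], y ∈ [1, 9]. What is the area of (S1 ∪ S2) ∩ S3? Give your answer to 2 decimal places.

|S1 ∪ S2| = 19.1071.
|(S1 ∪ S2) ∩ S3| = 11.36.

11.36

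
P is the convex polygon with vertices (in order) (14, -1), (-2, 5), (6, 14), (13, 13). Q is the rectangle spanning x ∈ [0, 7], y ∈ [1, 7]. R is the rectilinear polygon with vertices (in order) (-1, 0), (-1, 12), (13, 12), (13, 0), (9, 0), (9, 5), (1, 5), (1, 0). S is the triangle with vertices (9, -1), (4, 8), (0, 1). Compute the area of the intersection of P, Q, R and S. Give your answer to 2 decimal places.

The intersection is the polygon with vertices (4.556,7), (5.667,5), (2.286,5), (3.429,7).
By the shoelace formula its area is 4.51.

4.51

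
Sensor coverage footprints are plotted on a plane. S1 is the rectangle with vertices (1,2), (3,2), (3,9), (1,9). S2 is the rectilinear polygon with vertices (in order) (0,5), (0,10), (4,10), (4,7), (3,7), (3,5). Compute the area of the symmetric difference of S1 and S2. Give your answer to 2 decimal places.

|S1| = 14, |S2| = 18, |S1∩S2| = 8.
|S1 △ S2| = |S1| + |S2| − 2·|S1∩S2| = 14 + 18 − 16 = 16.00.

16.00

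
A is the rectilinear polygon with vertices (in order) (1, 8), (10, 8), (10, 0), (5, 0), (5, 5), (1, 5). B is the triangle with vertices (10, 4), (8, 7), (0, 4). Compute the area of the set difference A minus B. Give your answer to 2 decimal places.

|A| = 52, |A∩B| = 11.3333.
|A ∖ B| = |A| − |A∩B| = 52 − 11.3333 = 40.67.

40.67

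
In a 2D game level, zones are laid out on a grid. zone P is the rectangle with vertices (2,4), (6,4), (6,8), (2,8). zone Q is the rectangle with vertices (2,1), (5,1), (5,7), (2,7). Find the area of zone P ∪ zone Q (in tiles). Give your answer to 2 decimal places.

25.00

By inclusion–exclusion:
Individual areas: |zone P| = 16, |zone Q| = 18.
|zone P∩zone Q|: x∈[2,5], y∈[4,7] → 3·3 = 9.
|zone P ∪ zone Q| = 34 − 9 = 25.00.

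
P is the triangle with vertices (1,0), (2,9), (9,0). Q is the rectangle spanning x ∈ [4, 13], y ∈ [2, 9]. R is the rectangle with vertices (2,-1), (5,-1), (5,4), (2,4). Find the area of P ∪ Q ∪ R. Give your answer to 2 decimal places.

By inclusion–exclusion:
Individual areas: |P| = 36, |Q| = 63, |R| = 15.
|P∩Q| = 7.627.
|P∩R| = 12.
|Q∩R|: x∈[4,5], y∈[2,4] → 1·2 = 2.
|P∩Q∩R| = 2.
|P ∪ Q ∪ R| = 114 − 21.627 + 2 = 94.37.

94.37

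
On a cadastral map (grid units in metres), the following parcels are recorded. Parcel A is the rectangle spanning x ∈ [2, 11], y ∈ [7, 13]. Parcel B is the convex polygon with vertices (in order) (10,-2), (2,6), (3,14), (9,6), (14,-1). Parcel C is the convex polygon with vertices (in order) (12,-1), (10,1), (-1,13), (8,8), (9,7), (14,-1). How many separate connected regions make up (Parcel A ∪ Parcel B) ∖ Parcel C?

(Parcel A ∪ Parcel B) ∖ Parcel C splits into 2 disjoint pieces (area 37.9375, area 30.8466).

2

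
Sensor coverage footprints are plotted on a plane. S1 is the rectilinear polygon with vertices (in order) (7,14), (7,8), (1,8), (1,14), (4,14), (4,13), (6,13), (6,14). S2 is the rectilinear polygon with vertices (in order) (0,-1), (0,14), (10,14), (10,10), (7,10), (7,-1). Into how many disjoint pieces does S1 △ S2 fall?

3

S1 △ S2 splits into 3 disjoint pieces (area 12, area 69, area 2).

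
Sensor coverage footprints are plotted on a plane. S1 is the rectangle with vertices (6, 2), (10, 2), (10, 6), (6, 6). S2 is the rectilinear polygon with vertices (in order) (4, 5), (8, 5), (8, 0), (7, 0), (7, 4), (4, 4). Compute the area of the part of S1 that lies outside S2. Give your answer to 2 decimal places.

12.00

|S1| = 16, |S1∩S2| = 4.
|S1 ∖ S2| = |S1| − |S1∩S2| = 16 − 4 = 12.00.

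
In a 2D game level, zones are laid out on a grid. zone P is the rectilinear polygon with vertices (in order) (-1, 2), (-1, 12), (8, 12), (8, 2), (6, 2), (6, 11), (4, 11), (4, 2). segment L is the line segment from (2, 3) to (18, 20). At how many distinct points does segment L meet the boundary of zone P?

The segment meets the boundary at (8,9.375), (6,7.25), (4,5.125).

3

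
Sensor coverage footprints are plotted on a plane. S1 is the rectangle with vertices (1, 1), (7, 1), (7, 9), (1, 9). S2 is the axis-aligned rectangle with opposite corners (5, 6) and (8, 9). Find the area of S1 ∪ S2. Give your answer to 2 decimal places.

By inclusion–exclusion:
Individual areas: |S1| = 48, |S2| = 9.
|S1∩S2|: x∈[5,7], y∈[6,9] → 2·3 = 6.
|S1 ∪ S2| = 57 − 6 = 51.00.

51.00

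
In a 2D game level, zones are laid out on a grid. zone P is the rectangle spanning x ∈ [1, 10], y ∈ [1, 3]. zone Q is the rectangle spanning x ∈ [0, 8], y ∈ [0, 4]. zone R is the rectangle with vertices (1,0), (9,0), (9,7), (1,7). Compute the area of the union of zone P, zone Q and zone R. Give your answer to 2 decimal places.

62.00

By inclusion–exclusion:
Individual areas: |zone P| = 18, |zone Q| = 32, |zone R| = 56.
|zone P∩zone Q|: x∈[1,8], y∈[1,3] → 7·2 = 14.
|zone P∩zone R|: x∈[1,9], y∈[1,3] → 8·2 = 16.
|zone Q∩zone R|: x∈[1,8], y∈[0,4] → 7·4 = 28.
|zone P∩zone Q∩zone R| = 14.
|zone P ∪ zone Q ∪ zone R| = 106 − 58 + 14 = 62.00.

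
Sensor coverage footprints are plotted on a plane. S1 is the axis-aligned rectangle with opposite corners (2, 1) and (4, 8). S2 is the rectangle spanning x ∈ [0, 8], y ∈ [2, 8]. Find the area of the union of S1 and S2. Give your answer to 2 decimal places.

By inclusion–exclusion:
Individual areas: |S1| = 14, |S2| = 48.
|S1∩S2|: x∈[2,4], y∈[2,8] → 2·6 = 12.
|S1 ∪ S2| = 62 − 12 = 50.00.

50.00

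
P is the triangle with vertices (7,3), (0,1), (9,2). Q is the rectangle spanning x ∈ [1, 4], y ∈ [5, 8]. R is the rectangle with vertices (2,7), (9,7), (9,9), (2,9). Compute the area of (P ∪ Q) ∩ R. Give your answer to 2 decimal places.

The region (P ∪ Q) ∩ R is the polygon with vertices (4,8), (4,7), (2,7), (2,8).
By the shoelace formula its area is 2.00.

2.00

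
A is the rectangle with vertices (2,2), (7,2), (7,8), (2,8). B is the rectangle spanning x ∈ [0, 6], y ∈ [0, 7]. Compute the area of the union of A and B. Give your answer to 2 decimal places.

By inclusion–exclusion:
Individual areas: |A| = 30, |B| = 42.
|A∩B|: x∈[2,6], y∈[2,7] → 4·5 = 20.
|A ∪ B| = 72 − 20 = 52.00.

52.00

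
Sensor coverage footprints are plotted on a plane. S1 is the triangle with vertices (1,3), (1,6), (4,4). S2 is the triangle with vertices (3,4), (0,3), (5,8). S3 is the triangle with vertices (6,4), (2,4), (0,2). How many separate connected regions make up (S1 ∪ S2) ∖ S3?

(S1 ∪ S2) ∖ S3 is a single connected region.

1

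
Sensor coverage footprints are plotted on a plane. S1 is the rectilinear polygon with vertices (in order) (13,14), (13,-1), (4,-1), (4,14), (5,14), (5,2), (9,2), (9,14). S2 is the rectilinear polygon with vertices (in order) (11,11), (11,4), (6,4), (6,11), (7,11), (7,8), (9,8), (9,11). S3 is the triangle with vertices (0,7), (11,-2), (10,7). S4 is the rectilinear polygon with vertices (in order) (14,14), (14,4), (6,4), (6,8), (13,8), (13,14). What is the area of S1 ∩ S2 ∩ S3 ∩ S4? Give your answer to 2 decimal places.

The intersection is the polygon with vertices (9,7), (10,7), (10.333,4), (9,4).
By the shoelace formula its area is 3.50.

3.50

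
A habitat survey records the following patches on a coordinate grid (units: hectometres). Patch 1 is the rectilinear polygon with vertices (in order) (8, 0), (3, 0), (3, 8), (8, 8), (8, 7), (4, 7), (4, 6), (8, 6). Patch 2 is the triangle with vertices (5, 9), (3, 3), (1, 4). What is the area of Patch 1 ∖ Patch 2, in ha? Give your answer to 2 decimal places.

32.90

|Patch 1| = 36, |Patch 1∩Patch 2| = 3.1.
|Patch 1 ∖ Patch 2| = |Patch 1| − |Patch 1∩Patch 2| = 36 − 3.1 = 32.90.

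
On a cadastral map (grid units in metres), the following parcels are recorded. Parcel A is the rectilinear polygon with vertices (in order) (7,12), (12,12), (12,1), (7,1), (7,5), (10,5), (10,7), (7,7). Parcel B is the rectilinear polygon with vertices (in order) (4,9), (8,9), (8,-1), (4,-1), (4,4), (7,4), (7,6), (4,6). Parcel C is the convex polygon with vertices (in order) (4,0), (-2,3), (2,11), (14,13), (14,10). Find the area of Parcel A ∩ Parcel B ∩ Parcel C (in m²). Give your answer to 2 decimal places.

3.50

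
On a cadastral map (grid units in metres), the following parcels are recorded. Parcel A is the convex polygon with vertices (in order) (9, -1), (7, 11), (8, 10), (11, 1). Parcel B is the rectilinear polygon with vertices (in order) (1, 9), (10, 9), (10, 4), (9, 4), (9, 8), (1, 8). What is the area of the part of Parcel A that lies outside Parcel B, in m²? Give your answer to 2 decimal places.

|Parcel A| = 17, |Parcel A∩Parcel B| = 2.5833.
|Parcel A ∖ Parcel B| = |Parcel A| − |Parcel A∩Parcel B| = 17 − 2.5833 = 14.42.

14.42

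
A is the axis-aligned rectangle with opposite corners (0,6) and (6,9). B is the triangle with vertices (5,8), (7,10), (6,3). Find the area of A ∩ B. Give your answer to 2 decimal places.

The intersection is the polygon with vertices (6,6), (5.4,6), (5,8), (6,9).
By the shoelace formula its area is 2.10.

2.10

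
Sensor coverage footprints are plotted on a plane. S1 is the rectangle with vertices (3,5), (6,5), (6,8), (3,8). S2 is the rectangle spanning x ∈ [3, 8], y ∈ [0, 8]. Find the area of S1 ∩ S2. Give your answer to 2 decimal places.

|S1∩S2|: x∈[3,6], y∈[5,8] → 3·3 = 9.

9.00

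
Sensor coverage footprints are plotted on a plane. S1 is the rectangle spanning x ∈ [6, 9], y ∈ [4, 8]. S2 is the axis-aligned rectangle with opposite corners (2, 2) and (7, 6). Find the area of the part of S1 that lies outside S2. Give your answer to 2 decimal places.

10.00

|S1∩S2|: x∈[6,7], y∈[4,6] → 1·2 = 2.
|S1| = 12.
|S1 ∖ S2| = |S1| − |S1∩S2| = 12 − 2 = 10.00.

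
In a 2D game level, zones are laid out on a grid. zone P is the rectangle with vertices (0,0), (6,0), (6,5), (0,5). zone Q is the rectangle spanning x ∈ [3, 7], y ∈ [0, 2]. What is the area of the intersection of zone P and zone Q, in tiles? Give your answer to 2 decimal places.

6.00

|zone P∩zone Q|: x∈[3,6], y∈[0,2] → 3·2 = 6.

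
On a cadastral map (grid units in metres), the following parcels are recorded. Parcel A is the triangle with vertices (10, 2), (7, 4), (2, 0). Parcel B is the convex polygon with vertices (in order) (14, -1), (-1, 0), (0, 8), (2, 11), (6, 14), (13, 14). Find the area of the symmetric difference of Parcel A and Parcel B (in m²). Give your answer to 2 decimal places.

174.00

|Parcel A| = 11, |Parcel B| = 185, |Parcel A∩Parcel B| = 11.
|Parcel A △ Parcel B| = |Parcel A| + |Parcel B| − 2·|Parcel A∩Parcel B| = 11 + 185 − 22 = 174.00.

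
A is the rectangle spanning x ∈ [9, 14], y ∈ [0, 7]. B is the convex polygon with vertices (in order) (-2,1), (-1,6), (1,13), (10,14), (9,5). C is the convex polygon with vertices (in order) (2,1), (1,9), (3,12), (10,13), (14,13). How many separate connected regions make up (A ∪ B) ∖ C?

2

(A ∪ B) ∖ C splits into 2 disjoint pieces (area 42.4117, area 33.6609).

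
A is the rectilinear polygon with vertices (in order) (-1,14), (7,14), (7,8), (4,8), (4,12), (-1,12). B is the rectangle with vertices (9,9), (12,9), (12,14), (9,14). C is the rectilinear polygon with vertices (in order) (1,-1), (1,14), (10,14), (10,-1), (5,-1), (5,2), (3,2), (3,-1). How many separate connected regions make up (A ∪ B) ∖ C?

2

(A ∪ B) ∖ C splits into 2 disjoint pieces (area 4, area 10).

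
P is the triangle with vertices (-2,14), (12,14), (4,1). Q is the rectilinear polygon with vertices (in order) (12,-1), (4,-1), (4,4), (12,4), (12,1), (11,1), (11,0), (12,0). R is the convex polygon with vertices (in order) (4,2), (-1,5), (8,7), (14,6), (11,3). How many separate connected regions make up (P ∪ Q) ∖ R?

2

(P ∪ Q) ∖ R splits into 2 disjoint pieces (area 76.221, area 28.3191).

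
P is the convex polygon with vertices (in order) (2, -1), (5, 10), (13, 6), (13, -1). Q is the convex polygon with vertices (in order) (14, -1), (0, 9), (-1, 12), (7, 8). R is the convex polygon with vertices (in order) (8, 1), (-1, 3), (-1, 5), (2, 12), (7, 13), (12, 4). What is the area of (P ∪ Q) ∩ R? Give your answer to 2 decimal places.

60.58

|P ∪ Q| = 102.9492.
|(P ∪ Q) ∩ R| = 60.58.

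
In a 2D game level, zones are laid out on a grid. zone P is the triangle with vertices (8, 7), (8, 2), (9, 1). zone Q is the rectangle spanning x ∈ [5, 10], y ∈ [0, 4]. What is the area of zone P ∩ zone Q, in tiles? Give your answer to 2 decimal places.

The intersection is the polygon with vertices (9,1), (8,2), (8,4), (8.5,4).
By the shoelace formula its area is 1.75.

1.75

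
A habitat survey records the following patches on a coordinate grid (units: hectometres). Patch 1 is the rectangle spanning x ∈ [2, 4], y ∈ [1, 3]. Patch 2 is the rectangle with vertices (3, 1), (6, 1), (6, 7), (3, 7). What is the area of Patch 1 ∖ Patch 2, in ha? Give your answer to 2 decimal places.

2.00

|Patch 1∩Patch 2|: x∈[3,4], y∈[1,3] → 1·2 = 2.
|Patch 1| = 4.
|Patch 1 ∖ Patch 2| = |Patch 1| − |Patch 1∩Patch 2| = 4 − 2 = 2.00.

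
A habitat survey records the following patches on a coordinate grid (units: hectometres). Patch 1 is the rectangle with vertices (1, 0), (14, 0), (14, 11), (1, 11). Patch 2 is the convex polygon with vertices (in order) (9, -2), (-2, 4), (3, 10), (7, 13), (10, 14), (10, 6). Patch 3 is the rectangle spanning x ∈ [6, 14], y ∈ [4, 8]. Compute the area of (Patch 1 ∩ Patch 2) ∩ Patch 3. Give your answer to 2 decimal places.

15.75

The region (Patch 1 ∩ Patch 2) ∩ Patch 3 is the polygon with vertices (10,6), (9.75,4), (6,4), (6,8), (10,8).
By the shoelace formula its area is 15.75.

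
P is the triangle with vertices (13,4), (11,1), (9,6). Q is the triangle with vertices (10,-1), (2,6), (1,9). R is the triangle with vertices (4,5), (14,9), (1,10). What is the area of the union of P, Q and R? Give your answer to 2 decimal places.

46.95

By inclusion–exclusion:
Individual areas: |P| = 8, |Q| = 8.5, |R| = 31.
|P∩Q| = 0.
|P∩R| = 0.
|Q∩R| = 0.5471.
|P∩Q∩R| = 0.
|P ∪ Q ∪ R| = 47.5 − 0.5471 + 0 = 46.95.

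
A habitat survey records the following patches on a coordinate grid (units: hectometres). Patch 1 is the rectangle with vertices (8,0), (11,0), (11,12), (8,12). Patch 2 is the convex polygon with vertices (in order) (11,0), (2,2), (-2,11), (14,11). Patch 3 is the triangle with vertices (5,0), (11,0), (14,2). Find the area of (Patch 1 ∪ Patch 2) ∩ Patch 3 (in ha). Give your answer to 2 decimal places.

3.26

The region (Patch 1 ∪ Patch 2) ∩ Patch 3 is the polygon with vertices (11,0), (8,0), (8,0.667), (11.387,1.419).
By the shoelace formula its area is 3.26.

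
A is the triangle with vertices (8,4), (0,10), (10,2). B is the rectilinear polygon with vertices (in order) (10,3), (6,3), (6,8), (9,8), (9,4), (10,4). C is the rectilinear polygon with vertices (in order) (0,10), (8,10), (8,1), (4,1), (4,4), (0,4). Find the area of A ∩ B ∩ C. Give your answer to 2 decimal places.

The intersection is the polygon with vertices (6,5.2), (6,5.5), (8,4), (8,3.6).
By the shoelace formula its area is 0.70.

0.70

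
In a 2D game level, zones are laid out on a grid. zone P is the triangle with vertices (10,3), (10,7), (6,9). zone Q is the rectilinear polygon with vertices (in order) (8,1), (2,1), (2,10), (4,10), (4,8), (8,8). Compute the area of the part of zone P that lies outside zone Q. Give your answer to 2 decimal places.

|zone P| = 8, |zone P∩zone Q| = 1.3333.
|zone P ∖ zone Q| = |zone P| − |zone P∩zone Q| = 8 − 1.3333 = 6.67.

6.67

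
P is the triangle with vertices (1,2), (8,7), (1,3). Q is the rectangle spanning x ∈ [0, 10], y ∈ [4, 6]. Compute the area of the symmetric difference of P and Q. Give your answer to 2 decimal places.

20.70

|P| = 3.5, |Q| = 20, |P∩Q| = 1.4.
|P △ Q| = |P| + |Q| − 2·|P∩Q| = 3.5 + 20 − 2.8 = 20.70.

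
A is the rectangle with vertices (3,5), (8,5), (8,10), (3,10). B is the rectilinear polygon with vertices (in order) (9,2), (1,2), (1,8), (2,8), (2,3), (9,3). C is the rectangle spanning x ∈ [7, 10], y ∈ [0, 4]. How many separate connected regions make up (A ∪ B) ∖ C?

2

(A ∪ B) ∖ C splits into 2 disjoint pieces (area 25, area 11).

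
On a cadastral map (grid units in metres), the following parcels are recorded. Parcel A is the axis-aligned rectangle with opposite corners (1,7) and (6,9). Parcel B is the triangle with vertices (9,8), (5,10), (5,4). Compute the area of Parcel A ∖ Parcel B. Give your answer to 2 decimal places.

|Parcel A| = 10, |Parcel A∩Parcel B| = 2.
|Parcel A ∖ Parcel B| = |Parcel A| − |Parcel A∩Parcel B| = 10 − 2 = 8.00.

8.00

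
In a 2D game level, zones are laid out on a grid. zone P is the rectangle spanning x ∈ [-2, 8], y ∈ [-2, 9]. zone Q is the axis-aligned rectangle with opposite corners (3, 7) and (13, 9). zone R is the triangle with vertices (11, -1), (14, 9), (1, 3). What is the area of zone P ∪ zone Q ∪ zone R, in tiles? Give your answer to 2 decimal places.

152.33

By inclusion–exclusion:
Individual areas: |zone P| = 110, |zone Q| = 20, |zone R| = 56.
|zone P∩zone Q|: x∈[3,8], y∈[7,9] → 5·2 = 10.
|zone P∩zone R| = 21.1077.
|zone Q∩zone R| = 2.5641.
|zone P∩zone Q∩zone R| = 0.
|zone P ∪ zone Q ∪ zone R| = 186 − 33.6718 + 0 = 152.33.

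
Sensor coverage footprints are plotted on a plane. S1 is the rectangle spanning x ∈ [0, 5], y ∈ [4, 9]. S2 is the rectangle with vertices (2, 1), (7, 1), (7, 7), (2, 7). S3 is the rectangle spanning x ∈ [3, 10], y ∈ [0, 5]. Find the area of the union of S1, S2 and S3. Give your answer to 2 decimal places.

65.00

By inclusion–exclusion:
Individual areas: |S1| = 25, |S2| = 30, |S3| = 35.
|S1∩S2|: x∈[2,5], y∈[4,7] → 3·3 = 9.
|S1∩S3|: x∈[3,5], y∈[4,5] → 2·1 = 2.
|S2∩S3|: x∈[3,7], y∈[1,5] → 4·4 = 16.
|S1∩S2∩S3| = 2.
|S1 ∪ S2 ∪ S3| = 90 − 27 + 2 = 65.00.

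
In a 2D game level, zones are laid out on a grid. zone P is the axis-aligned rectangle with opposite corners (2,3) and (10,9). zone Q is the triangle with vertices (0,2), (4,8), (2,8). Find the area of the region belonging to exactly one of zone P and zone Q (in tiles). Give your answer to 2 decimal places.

|zone P| = 48, |zone Q| = 6, |zone P∩zone Q| = 3.
|zone P △ zone Q| = |zone P| + |zone Q| − 2·|zone P∩zone Q| = 48 + 6 − 6 = 48.00.

48.00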